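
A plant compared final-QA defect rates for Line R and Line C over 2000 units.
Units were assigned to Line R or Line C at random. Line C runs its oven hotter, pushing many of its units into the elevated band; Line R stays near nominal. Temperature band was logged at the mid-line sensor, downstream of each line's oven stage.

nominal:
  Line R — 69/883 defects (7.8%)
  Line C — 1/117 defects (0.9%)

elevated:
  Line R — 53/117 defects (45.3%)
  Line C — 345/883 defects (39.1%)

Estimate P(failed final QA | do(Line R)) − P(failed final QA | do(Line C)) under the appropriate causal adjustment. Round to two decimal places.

-0.22

The distribution of in-process temperature band is itself part of what the line does — it is an intermediate outcome. Holding it fixed would remove that part of the effect; the total effect is the pooled difference.
The causal difference is the pooled difference: 0.122 − 0.346 = -0.224.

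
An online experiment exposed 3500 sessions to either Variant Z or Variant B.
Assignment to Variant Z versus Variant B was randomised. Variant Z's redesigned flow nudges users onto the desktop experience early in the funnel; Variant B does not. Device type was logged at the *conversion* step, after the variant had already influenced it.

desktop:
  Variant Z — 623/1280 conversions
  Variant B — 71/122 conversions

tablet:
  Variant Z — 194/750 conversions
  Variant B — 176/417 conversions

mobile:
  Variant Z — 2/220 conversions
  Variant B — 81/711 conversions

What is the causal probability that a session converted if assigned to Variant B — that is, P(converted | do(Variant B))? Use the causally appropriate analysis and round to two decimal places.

The distribution of device type is itself part of what the variant does — it is an intermediate outcome. Holding it fixed would remove that part of the effect; the total effect is the pooled difference.
So P(outcome | do(Variant B)) is just the pooled rate for Variant B: 328/1250 = 0.262.

0.26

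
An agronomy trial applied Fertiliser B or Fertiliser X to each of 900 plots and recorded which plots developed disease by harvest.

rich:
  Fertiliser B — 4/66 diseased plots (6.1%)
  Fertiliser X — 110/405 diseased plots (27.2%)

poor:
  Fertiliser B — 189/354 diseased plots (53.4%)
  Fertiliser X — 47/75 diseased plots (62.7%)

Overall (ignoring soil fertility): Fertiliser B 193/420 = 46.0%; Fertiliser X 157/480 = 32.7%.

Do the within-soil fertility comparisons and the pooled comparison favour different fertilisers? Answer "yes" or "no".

yes

Within each soil fertility level (rich 6.1% vs 27.2%; poor 53.4% vs 62.7%), Fertiliser B has the lower rate every time. Pooled: 46.0% vs 32.7% — Fertiliser X has the lower rate overall. The two comparisons disagree.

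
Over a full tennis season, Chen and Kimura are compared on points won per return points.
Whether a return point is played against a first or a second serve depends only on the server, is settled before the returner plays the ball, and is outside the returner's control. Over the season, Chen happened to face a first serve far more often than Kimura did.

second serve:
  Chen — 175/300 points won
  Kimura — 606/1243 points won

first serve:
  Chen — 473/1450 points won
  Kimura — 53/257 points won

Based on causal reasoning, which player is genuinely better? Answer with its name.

The stratified and pooled comparisons disagree (Chen wins within each serve type; Kimura wins overall), so the answer turns on the causal role of serve type.
Here serve type is a common cause — it drives both which player a case falls under and the outcome. The crude comparison mixes populations; the stratum-specific rates are the causally relevant ones.
Within each level — second serve: 58.3% vs 48.8%; first serve: 32.6% vs 20.6% — Chen is higher every time.

Chen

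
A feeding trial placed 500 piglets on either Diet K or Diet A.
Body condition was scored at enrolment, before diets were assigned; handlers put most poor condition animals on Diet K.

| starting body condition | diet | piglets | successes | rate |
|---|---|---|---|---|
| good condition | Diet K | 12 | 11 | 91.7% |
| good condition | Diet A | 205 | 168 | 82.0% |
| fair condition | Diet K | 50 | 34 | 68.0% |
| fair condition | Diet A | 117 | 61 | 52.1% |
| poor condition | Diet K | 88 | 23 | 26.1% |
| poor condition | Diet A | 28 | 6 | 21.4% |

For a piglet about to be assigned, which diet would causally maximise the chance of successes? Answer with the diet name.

Diet K

The imbalance in starting body condition arose from how piglets were allocated, not from anything the diet did; and starting body condition independently affects the outcome. The pooled gap is confounded — condition on starting body condition.
Within each level — good condition: 91.7% vs 82.0%; fair condition: 68.0% vs 52.1%; poor condition: 26.1% vs 21.4% — Diet K is higher every time.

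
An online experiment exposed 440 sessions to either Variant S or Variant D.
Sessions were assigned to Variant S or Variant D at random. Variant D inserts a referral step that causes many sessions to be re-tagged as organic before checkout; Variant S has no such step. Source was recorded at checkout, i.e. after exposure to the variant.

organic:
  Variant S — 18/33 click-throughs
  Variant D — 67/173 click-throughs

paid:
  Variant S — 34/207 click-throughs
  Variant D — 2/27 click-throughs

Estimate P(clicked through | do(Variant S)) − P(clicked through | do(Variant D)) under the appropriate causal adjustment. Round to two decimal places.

-0.13

Traffic source here is a post-treatment variable shaped by the variant; conditioning on it would introduce bias rather than remove it. The overall comparison is the causal one.
The causal difference is the pooled difference: 0.217 − 0.345 = -0.128.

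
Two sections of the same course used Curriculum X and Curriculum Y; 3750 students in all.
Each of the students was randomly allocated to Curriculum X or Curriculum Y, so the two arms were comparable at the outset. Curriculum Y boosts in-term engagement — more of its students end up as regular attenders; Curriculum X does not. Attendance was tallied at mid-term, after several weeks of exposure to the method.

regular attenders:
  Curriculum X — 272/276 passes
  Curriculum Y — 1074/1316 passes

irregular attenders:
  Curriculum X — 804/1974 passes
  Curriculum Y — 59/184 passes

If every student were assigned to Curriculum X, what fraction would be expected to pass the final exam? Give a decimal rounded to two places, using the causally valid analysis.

0.48

The mid-term attendance-specific comparison favours Curriculum X throughout, but the pooled figures favour Curriculum Y. The question is whether to condition on mid-term attendance.
Mid-term attendance lies on the pathway teaching method → mid-term attendance → outcome, so adjusting for it blocks the indirect effect. For the total causal effect of teaching method, use the unadjusted pooled rates.
So P(outcome | do(Curriculum X)) is just the pooled rate for Curriculum X: 1076/2250 = 0.478.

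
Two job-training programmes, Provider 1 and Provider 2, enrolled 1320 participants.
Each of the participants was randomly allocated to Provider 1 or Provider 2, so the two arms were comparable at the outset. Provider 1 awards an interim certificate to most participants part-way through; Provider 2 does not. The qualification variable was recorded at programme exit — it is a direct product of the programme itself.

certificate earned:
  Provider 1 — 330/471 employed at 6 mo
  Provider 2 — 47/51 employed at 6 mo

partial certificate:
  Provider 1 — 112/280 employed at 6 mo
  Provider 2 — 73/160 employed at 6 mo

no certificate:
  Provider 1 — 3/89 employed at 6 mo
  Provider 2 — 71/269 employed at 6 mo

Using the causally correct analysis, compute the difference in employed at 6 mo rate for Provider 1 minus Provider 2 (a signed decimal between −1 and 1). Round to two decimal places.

Qualification attained during the programme here is a post-treatment variable shaped by the programme; conditioning on it would introduce bias rather than remove it. The overall comparison is the causal one.
The causal difference is the pooled difference: 0.530 − 0.398 = +0.132.

+0.13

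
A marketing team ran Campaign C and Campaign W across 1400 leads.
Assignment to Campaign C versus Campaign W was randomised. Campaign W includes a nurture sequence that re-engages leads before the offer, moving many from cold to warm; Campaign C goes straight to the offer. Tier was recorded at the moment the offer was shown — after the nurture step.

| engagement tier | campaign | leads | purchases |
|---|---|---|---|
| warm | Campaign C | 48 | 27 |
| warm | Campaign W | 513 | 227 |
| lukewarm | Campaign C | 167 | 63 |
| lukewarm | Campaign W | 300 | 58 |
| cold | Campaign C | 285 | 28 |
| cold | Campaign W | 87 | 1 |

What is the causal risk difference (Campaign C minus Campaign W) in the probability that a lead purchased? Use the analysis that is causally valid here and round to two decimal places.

-0.08

Engagement tier is recorded after the campaign and is itself shifted by it — it sits on the causal path from campaign to outcome. Conditioning on a mediator would strip out part of the effect we want; the pooled comparison gives the total causal effect.
The causal difference is the pooled difference: 0.236 − 0.318 = -0.082.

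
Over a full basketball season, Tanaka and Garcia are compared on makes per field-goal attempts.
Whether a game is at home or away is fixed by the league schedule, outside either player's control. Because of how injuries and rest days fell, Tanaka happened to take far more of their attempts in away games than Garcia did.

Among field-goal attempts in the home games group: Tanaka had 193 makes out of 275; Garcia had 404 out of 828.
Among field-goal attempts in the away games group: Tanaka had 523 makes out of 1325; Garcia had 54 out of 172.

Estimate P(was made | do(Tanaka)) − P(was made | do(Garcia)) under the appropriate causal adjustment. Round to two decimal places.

Game venue satisfies the back-door criterion: it is not a descendant of the player, and it blocks the spurious path from player to outcome. Adjusting for it (i.e., using the within-game venue rates) gives the causal effect.
Adjusting over the population distribution of game venue: 0.424·(0.702−0.488) + 0.576·(0.395−0.314) = +0.137.

+0.14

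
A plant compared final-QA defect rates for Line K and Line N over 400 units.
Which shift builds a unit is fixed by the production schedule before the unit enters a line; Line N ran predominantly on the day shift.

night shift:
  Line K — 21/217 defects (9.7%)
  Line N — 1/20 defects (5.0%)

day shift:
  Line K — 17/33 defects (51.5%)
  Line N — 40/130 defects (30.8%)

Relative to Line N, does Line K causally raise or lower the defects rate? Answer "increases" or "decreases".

Line N is lower inside every shift stratum but Line K is lower in aggregate. Whether to stratify depends on how shift relates to the line.
Shift satisfies the back-door criterion: it is not a descendant of the line, and it blocks the spurious path from line to outcome. Adjusting for it (i.e., using the within-shift rates) gives the causal effect.
Within each level — night shift: 9.7% vs 5.0%; day shift: 51.5% vs 30.8% — Line N is lower every time.

increases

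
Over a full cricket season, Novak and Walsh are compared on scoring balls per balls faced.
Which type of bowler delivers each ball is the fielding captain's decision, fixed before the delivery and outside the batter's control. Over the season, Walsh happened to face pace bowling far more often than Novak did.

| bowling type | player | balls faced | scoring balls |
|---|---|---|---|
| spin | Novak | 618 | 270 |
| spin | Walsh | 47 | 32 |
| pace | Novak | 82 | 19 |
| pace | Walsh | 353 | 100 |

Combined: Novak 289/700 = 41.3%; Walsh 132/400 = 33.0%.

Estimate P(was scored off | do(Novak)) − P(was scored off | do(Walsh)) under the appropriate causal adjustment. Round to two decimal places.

Within every bowling type level Walsh has the higher rate, yet pooled Novak does — Simpson's reversal.
Here bowling type is a common cause — it drives both which player a case falls under and the outcome. The crude comparison mixes populations; the stratum-specific rates are the causally relevant ones.
Adjusting over the population distribution of bowling type: 0.605·(0.437−0.681) + 0.395·(0.232−0.283) = -0.168.

-0.17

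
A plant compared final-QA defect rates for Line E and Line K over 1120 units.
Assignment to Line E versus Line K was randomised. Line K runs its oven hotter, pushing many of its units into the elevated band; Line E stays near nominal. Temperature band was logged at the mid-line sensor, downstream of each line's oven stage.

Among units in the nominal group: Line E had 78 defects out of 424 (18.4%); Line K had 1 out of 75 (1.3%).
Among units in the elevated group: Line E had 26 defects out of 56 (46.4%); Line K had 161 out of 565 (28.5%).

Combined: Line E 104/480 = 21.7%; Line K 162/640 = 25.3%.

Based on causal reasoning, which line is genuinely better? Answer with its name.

Line E

Stratifying would compare lines among units the lines themselves sorted into in-process temperature band groups — a form of selection on an intermediate. The unconditioned pooled rates give the total causal effect.
Pooled: Line E 21.7% vs Line K 25.3%; Line E is lower overall.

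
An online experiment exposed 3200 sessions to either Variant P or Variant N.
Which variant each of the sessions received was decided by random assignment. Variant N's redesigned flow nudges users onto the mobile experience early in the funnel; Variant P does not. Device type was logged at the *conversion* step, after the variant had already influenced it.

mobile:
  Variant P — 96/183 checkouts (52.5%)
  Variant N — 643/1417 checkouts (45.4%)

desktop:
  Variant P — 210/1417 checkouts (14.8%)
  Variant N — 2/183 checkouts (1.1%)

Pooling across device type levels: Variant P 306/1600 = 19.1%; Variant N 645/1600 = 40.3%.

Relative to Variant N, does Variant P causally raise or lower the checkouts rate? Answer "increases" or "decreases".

decreases

Within every device type level Variant P has the higher rate, yet pooled Variant N does — Simpson's reversal.
Device type lies on the pathway variant → device type → outcome, so adjusting for it blocks the indirect effect. For the total causal effect of variant, use the unadjusted pooled rates.
Pooled: Variant P 19.1% vs Variant N 40.3%; Variant N is higher overall.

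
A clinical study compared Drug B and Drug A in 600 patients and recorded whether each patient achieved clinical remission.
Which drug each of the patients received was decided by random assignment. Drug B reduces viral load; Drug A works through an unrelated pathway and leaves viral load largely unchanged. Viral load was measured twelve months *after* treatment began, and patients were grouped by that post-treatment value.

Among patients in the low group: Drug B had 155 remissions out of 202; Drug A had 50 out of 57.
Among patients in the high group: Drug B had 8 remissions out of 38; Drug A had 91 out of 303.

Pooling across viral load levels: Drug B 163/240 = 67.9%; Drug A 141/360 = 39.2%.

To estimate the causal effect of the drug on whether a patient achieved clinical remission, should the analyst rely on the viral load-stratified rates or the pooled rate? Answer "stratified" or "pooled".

Viral load is downstream of the drug. One should not condition on a consequence of treatment, so the overall rates are the right comparison.
Pooled: Drug B 67.9% vs Drug A 39.2%; Drug B is higher overall.

pooled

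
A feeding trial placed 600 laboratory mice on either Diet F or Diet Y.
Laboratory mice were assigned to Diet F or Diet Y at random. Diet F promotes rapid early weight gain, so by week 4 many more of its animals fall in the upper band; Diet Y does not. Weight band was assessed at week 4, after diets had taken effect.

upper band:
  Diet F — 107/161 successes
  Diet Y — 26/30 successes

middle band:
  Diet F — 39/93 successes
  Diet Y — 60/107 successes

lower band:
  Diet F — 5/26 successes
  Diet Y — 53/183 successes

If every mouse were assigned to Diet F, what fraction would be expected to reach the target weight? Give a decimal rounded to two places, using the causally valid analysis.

0.54

Week-4 weight band is downstream of the diet. One should not condition on a consequence of treatment, so the overall rates are the right comparison.
So P(outcome | do(Diet F)) is just the pooled rate for Diet F: 151/280 = 0.539.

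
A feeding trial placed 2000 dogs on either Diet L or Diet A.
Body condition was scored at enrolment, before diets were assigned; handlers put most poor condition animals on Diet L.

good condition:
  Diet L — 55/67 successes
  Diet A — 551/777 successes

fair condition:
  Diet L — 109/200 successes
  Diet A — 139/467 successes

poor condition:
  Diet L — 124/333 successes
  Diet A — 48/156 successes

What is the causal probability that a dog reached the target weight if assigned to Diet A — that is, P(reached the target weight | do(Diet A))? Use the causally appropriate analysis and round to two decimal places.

The stratified and pooled comparisons disagree (Diet L wins within each starting body condition; Diet A wins overall), so the answer turns on the causal role of starting body condition.
Here starting body condition is a common cause — it drives both which diet a case falls under and the outcome. The crude comparison mixes populations; the stratum-specific rates are the causally relevant ones.
Standardising Diet A to the population starting body condition mix: 0.422·551/777 + 0.334·139/467 + 0.244·48/156 = 0.474.

0.47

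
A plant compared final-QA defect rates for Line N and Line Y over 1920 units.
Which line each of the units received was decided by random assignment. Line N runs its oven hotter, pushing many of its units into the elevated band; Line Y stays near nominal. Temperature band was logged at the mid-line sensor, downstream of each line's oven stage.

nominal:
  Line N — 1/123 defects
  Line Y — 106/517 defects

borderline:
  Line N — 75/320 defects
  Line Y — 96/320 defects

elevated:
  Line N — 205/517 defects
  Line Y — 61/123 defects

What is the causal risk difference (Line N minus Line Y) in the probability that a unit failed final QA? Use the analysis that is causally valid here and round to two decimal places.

+0.02

In-process temperature band is downstream of the line. One should not condition on a consequence of treatment, so the overall rates are the right comparison.
The causal difference is the pooled difference: 0.293 − 0.274 = +0.019.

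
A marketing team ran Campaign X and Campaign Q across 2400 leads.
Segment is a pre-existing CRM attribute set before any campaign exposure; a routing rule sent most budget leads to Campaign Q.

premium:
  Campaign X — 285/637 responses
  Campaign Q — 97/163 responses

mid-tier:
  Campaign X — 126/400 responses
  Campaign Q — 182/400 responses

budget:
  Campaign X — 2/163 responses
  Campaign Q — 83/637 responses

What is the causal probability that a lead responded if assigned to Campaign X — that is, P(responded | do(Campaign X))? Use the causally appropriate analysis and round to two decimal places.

Nothing the campaign does changes customer segment; the imbalance is an allocation artefact. With customer segment also predicting the outcome, the pooled figure is confounded, and the within-stratum comparison is the causal one.
Standardising Campaign X to the population customer segment mix: 0.333·285/637 + 0.333·126/400 + 0.333·2/163 = 0.258.

0.26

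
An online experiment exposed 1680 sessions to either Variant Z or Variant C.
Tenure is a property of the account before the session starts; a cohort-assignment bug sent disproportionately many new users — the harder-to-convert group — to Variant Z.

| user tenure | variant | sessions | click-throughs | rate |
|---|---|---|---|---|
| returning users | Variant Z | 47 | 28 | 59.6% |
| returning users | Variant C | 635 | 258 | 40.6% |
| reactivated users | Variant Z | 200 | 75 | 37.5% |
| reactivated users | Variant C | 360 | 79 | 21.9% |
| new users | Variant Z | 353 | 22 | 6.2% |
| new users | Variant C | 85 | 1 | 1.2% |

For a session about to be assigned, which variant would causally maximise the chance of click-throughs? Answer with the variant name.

Variant Z

Variant Z is higher inside every user tenure stratum but Variant C is higher in aggregate. Whether to stratify depends on how user tenure relates to the variant.
User tenure is set before the variant has any effect — it is not caused by the variant — and it independently drives the outcome. That makes it a confounder, so the causal comparison is within user tenure levels.
Within each level — returning users: 59.6% vs 40.6%; reactivated users: 37.5% vs 21.9%; new users: 6.2% vs 1.2% — Variant Z is higher every time.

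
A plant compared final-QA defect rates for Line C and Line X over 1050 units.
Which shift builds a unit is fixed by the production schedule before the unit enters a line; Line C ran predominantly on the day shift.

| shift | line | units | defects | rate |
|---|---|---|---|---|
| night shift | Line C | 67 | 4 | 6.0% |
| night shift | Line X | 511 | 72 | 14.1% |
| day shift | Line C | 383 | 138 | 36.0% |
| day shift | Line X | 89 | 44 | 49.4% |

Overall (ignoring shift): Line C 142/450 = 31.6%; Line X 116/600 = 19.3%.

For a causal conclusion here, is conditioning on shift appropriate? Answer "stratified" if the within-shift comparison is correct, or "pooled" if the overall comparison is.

Within every shift level Line C has the lower rate, yet pooled Line X does — Simpson's reversal.
The imbalance in shift arose from how units were allocated, not from anything the line did; and shift independently affects the outcome. The pooled gap is confounded — condition on shift.
Within each level — night shift: 6.0% vs 14.1%; day shift: 36.0% vs 49.4% — Line C is lower every time.

stratified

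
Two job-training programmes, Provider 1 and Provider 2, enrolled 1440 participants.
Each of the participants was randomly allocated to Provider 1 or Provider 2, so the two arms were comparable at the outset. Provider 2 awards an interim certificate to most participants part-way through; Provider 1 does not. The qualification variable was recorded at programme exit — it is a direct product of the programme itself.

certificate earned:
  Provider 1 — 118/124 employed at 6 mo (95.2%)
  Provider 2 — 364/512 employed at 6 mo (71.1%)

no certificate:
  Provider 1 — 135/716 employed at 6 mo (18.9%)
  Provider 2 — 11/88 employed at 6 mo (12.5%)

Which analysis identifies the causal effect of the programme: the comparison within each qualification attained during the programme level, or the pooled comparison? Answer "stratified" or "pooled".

The qualification attained during the programme-specific comparison favours Provider 1 throughout, but the pooled figures favour Provider 2. The question is whether to condition on qualification attained during the programme.
Qualification attained during the programme is downstream of the programme. One should not condition on a consequence of treatment, so the overall rates are the right comparison.
Pooled: Provider 1 30.1% vs Provider 2 62.5%; Provider 2 is higher overall.

pooled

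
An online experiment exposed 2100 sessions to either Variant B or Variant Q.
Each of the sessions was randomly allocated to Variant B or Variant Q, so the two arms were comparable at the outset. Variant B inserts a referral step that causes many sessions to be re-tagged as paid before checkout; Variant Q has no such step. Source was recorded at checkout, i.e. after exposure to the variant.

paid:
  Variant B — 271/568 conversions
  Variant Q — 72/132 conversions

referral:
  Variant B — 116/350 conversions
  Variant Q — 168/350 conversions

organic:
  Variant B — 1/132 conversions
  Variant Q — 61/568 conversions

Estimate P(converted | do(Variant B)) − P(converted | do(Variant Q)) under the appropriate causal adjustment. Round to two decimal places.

The stratified and pooled comparisons disagree (Variant Q wins within each traffic source; Variant B wins overall), so the answer turns on the causal role of traffic source.
Traffic source lies on the pathway variant → traffic source → outcome, so adjusting for it blocks the indirect effect. For the total causal effect of variant, use the unadjusted pooled rates.
The causal difference is the pooled difference: 0.370 − 0.287 = +0.083.

+0.08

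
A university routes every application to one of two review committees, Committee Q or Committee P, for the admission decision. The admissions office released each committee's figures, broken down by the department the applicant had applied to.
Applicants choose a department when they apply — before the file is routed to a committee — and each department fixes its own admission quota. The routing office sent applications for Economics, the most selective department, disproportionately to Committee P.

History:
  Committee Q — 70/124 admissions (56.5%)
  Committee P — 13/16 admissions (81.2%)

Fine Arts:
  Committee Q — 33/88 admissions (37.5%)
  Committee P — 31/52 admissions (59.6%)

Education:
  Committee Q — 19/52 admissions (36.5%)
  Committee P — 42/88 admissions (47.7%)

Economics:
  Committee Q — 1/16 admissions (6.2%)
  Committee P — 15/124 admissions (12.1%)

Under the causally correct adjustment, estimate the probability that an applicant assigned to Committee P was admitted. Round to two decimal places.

0.50

Within every department level Committee P has the higher rate, yet pooled Committee Q does — Simpson's reversal.
Since department is a pre-existing factor (not a product of the review committee) and it affects the outcome on its own, it is a confounder. The stratified rates, not the pooled rate, identify the causal effect.
Standardising Committee P to the population department mix: 0.250·13/16 + 0.250·31/52 + 0.250·42/88 + 0.250·15/124 = 0.502.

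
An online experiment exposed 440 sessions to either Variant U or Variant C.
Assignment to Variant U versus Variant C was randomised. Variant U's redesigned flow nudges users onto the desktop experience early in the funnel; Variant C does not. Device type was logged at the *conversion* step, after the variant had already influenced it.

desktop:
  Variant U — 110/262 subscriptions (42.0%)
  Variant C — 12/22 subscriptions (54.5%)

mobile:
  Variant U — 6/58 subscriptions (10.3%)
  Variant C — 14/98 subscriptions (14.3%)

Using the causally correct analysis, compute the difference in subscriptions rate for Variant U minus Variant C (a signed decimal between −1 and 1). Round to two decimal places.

+0.15

Device type lies on the pathway variant → device type → outcome, so adjusting for it blocks the indirect effect. For the total causal effect of variant, use the unadjusted pooled rates.
The causal difference is the pooled difference: 0.362 − 0.217 = +0.146.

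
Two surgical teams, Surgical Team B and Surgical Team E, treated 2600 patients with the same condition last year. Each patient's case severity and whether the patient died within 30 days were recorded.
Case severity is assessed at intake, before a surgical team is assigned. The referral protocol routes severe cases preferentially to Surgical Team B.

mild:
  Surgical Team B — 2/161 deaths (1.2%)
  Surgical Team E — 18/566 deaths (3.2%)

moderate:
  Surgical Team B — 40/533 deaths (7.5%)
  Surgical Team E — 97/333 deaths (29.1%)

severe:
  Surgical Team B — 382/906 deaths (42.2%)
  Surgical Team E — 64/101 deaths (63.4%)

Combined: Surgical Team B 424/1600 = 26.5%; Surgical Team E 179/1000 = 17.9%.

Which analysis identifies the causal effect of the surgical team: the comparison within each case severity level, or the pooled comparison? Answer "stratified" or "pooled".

Case severity differs across surgical teams for reasons unrelated to any effect of the surgical team itself, and it separately predicts the outcome — a classic confounder. We must compare within case severity levels.
Within each level — mild: 1.2% vs 3.2%; moderate: 7.5% vs 29.1%; severe: 42.2% vs 63.4% — Surgical Team B is lower every time.

stratified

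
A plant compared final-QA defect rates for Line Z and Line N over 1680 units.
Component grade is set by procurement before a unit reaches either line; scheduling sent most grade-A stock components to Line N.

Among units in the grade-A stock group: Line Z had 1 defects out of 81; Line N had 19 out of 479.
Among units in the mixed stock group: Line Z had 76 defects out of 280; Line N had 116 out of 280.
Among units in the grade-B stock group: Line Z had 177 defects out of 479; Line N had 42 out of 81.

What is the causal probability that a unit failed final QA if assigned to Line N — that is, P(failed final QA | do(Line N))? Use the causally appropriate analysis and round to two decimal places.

0.32

Line Z is lower inside every component grade stratum but Line N is lower in aggregate. Whether to stratify depends on how component grade relates to the line.
Here component grade is a common cause — it drives both which line a case falls under and the outcome. The crude comparison mixes populations; the stratum-specific rates are the causally relevant ones.
Standardising Line N to the population component grade mix: 0.333·19/479 + 0.333·116/280 + 0.333·42/81 = 0.324.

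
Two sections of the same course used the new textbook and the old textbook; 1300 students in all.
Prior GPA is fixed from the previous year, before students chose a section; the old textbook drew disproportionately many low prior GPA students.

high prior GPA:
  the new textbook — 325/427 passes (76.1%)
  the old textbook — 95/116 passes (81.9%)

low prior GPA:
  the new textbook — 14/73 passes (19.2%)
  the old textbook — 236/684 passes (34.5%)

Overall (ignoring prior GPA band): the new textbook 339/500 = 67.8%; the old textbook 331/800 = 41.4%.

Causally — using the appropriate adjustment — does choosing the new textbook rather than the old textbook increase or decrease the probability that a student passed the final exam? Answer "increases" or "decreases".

decreases

Within every prior GPA band level the old textbook has the higher rate, yet pooled the new textbook does — Simpson's reversal.
Since prior GPA band is a pre-existing factor (not a product of the teaching method) and it affects the outcome on its own, it is a confounder. The stratified rates, not the pooled rate, identify the causal effect.
Within each level — high prior GPA: 76.1% vs 81.9%; low prior GPA: 19.2% vs 34.5% — the old textbook is higher every time.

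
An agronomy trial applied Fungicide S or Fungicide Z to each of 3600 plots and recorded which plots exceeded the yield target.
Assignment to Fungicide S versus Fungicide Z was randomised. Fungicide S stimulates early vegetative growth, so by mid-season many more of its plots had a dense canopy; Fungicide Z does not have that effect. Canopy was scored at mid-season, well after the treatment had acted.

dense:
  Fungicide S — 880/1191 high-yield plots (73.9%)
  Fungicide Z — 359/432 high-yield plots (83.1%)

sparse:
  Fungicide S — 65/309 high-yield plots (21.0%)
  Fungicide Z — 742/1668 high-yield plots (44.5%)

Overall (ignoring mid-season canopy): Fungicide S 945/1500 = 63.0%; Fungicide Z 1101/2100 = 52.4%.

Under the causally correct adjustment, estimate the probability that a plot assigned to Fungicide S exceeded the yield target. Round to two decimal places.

The distribution of mid-season canopy is itself part of what the fungicide does — it is an intermediate outcome. Holding it fixed would remove that part of the effect; the total effect is the pooled difference.
So P(outcome | do(Fungicide S)) is just the pooled rate for Fungicide S: 945/1500 = 0.630.

0.63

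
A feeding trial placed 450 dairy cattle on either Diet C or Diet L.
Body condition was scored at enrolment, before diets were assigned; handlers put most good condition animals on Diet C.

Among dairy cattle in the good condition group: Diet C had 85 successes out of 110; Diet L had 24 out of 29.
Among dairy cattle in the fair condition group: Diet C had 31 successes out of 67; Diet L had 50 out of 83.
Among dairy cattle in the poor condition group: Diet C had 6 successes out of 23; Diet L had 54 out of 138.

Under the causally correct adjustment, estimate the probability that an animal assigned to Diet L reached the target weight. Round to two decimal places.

The imbalance in starting body condition arose from how dairy cattle were allocated, not from anything the diet did; and starting body condition independently affects the outcome. The pooled gap is confounded — condition on starting body condition.
Standardising Diet L to the population starting body condition mix: 0.309·24/29 + 0.333·50/83 + 0.358·54/138 = 0.596.

0.60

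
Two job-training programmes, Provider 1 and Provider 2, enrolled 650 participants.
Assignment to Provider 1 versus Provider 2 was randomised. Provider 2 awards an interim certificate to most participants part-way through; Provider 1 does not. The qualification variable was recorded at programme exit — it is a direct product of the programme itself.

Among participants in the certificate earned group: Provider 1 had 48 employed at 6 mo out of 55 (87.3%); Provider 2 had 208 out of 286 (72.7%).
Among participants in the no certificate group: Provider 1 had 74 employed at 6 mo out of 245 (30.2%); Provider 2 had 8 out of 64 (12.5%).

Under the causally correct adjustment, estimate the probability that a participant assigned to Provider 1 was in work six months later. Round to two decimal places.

Qualification attained during the programme is recorded after the programme and is itself shifted by it — it sits on the causal path from programme to outcome. Conditioning on a mediator would strip out part of the effect we want; the pooled comparison gives the total causal effect.
So P(outcome | do(Provider 1)) is just the pooled rate for Provider 1: 122/300 = 0.407.

0.41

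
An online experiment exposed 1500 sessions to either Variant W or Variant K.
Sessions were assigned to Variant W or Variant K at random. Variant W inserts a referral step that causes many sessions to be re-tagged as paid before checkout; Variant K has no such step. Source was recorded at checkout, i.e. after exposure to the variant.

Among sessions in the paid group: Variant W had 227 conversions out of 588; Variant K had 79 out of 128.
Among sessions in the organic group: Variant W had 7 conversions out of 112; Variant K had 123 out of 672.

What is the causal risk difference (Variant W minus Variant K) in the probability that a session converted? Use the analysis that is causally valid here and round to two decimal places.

Within every traffic source level Variant K has the higher rate, yet pooled Variant W does — Simpson's reversal.
Traffic source here is a post-treatment variable shaped by the variant; conditioning on it would introduce bias rather than remove it. The overall comparison is the causal one.
The causal difference is the pooled difference: 0.334 − 0.253 = +0.082.

+0.08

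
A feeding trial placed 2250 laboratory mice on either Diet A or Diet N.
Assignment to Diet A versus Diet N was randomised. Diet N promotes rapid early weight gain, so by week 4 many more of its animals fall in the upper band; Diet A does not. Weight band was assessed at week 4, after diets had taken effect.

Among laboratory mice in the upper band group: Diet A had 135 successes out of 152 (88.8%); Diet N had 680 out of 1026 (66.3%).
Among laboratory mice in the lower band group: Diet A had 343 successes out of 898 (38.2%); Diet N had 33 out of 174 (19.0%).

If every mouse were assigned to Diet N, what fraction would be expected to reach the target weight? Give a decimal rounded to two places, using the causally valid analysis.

0.59

Week-4 weight band lies on the pathway diet → week-4 weight band → outcome, so adjusting for it blocks the indirect effect. For the total causal effect of diet, use the unadjusted pooled rates.
So P(outcome | do(Diet N)) is just the pooled rate for Diet N: 713/1200 = 0.594.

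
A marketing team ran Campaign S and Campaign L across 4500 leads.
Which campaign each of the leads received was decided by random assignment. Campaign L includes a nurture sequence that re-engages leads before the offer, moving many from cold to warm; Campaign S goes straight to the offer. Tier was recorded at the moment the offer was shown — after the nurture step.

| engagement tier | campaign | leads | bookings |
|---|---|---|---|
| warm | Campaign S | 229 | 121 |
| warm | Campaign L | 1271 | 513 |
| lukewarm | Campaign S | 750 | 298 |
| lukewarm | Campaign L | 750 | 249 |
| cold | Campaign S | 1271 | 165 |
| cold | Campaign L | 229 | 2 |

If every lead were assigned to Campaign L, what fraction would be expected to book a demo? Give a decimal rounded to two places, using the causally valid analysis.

The stratified and pooled comparisons disagree (Campaign S wins within each engagement tier; Campaign L wins overall), so the answer turns on the causal role of engagement tier.
Engagement tier here is a post-treatment variable shaped by the campaign; conditioning on it would introduce bias rather than remove it. The overall comparison is the causal one.
So P(outcome | do(Campaign L)) is just the pooled rate for Campaign L: 764/2250 = 0.340.

0.34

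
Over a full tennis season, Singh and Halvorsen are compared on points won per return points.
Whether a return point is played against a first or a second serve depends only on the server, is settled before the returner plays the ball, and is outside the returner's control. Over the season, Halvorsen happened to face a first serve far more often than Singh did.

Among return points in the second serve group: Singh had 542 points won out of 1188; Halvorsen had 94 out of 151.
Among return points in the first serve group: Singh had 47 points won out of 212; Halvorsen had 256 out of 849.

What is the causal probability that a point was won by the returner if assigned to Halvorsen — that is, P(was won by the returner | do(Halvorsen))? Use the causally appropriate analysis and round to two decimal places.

Within every serve type level Halvorsen has the higher rate, yet pooled Singh does — Simpson's reversal.
Serve type is set before the player has any effect — it is not caused by the player — and it independently drives the outcome. That makes it a confounder, so the causal comparison is within serve type levels.
Standardising Halvorsen to the population serve type mix: 0.558·94/151 + 0.442·256/849 = 0.481.

0.48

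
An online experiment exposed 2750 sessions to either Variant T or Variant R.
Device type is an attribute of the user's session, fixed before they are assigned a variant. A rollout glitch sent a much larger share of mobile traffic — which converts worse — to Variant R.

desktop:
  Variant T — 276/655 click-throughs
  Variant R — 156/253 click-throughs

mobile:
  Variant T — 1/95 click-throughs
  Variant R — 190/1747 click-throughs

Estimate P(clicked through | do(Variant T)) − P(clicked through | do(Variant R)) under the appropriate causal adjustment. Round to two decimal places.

-0.13

Device type differs across variants for reasons unrelated to any effect of the variant itself, and it separately predicts the outcome — a classic confounder. We must compare within device type levels.
Adjusting over the population distribution of device type: 0.330·(0.421−0.617) + 0.670·(0.011−0.109) = -0.130.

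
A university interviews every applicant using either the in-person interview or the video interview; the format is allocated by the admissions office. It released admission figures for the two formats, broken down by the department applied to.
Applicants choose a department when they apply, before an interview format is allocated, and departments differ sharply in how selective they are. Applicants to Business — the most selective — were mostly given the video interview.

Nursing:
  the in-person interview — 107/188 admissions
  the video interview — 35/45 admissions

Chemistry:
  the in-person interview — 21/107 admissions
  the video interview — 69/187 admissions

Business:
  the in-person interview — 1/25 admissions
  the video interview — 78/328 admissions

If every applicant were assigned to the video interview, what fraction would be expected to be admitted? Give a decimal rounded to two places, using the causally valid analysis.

0.42

The imbalance in department arose from how applicants were allocated, not from anything the interview format did; and department independently affects the outcome. The pooled gap is confounded — condition on department.
Standardising the video interview to the population department mix: 0.265·35/45 + 0.334·69/187 + 0.401·78/328 = 0.425.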